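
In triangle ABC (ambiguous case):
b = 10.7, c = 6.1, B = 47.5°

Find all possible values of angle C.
b/sin(B) = c/sin(C)  ⇒  sin(C) = c·sin(B)/b = 6.1·sin(47.5°)/10.7
sin(47.5°) ≈ 0.737277
sin(C) ≈ 6.1·0.737277/10.7 ≈ 4.49739/10.7 ≈ 0.420317
Candidate 1: C₁ = arcsin(0.420317) ≈ 24.8546°  →  A = 180° − 47.5° − 24.8546° ≈ 107.645° > 0, valid
Candidate 2: C₂ = 180° − C₁ ≈ 155.145°  →  A = 180° − 47.5° − 155.145° ≈ -22.6454° ≤ 0, not a valid triangle

C = 24.85° (one solution)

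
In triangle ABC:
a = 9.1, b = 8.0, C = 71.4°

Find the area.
Two sides and the included angle (SAS): A = ½·a·b·sin(C) = ½·9.1·8.0·sin(71.4°)
sin(71.4°) ≈ 0.947768
A ≈ ½·72.8·0.947768 = 36.4·0.947768 ≈ 34.4988

Area = 34.5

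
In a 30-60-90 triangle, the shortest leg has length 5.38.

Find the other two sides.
In a 30-60-90 triangle the sides are in ratio 1 : √3 : 2 (short leg : long leg : hypotenuse).
Long leg = 5.38·√3 ≈ 5.38·1.73205 ≈ 9.31843
Hypotenuse = 2·5.38 = 10.76

Long leg = 5.38√3 = 9.318, Hypotenuse = 10.76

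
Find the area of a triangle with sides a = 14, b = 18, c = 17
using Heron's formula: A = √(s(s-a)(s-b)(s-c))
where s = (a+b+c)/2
s = (14 + 18 + 17)/2 = 49/2 = 24.5
s − a = 10.5, s − b = 6.5, s − c = 7.5
s(s−a)(s−b)(s−c) = 24.5·10.5·6.5·7.5 = 12540.9375
Area = √12540.9375 ≈ 111.986

s = 24.5, Area = 112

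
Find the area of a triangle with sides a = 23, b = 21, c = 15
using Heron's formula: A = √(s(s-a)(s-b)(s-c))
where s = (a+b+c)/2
s = (23 + 21 + 15)/2 = 59/2 = 29.5
s − a = 6.5, s − b = 8.5, s − c = 14.5
s(s−a)(s−b)(s−c) = 29.5·6.5·8.5·14.5 = 23633.1875
Area = √23633.1875 ≈ 153.731

s = 29.5, Area = 153.7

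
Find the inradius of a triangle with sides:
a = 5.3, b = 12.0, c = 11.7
r = Area/s where s is the semi-perimeter.
s = (5.3 + 12.0 + 11.7)/2 = 29/2 = 14.5
Area = √(s(s−a)(s−b)(s−c)) = √(14.5·9.2·2.5·2.8) ≈ √933.8 ≈ 30.5581
r ≈ 30.5581/14.5 ≈ 2.10746

r = 2.107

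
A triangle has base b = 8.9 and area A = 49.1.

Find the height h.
A = ½·b·h  ⇒  h = 2A/b = 2·49.1/8.9 = 98.2/8.9 ≈ 11.0337

h = 11.03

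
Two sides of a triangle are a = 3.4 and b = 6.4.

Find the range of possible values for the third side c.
Triangle inequality: |a − b| < c < a + b
|a − b| = |3.4 − 6.4| = 3
a + b = 3.4 + 6.4 = 9.8

3 < c < 9.8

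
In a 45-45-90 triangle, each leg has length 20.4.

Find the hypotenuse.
In a 45-45-90 triangle the sides are in ratio 1 : 1 : √2, so hypotenuse = leg·√2.
Hypotenuse = 20.4·√2 ≈ 20.4·1.41421 ≈ 28.85

Hypotenuse = 20.4√2 = 28.85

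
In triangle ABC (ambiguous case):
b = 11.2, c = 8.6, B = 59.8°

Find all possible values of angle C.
b/sin(B) = c/sin(C)  ⇒  sin(C) = c·sin(B)/b = 8.6·sin(59.8°)/11.2
sin(59.8°) ≈ 0.864275
sin(C) ≈ 8.6·0.864275/11.2 ≈ 7.43276/11.2 ≈ 0.66364
Candidate 1: C₁ = arcsin(0.66364) ≈ 41.578°  →  A = 180° − 59.8° − 41.578° ≈ 78.622° > 0, valid
Candidate 2: C₂ = 180° − C₁ ≈ 138.422°  →  A = 180° − 59.8° − 138.422° ≈ -18.222° ≤ 0, not a valid triangle

C = 41.58° (one solution)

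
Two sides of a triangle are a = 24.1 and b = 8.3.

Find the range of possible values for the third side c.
Triangle inequality: |a − b| < c < a + b
|a − b| = |24.1 − 8.3| = 15.8
a + b = 24.1 + 8.3 = 32.4

15.8 < c < 32.4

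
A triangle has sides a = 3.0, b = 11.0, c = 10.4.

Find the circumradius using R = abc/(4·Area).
First find the area with Heron's formula.
s = (3.0 + 11.0 + 10.4)/2 = 12.2
Area = √(s(s−a)(s−b)(s−c)) = √(12.2·9.2·1.2·1.8) ≈ √242.438 ≈ 15.5704
abc = 3.0·11.0·10.4 = 343.2
R = abc/(4·Area) ≈ 343.2/(4·15.5704) = 343.2/62.2817 ≈ 5.51044

R = 5.51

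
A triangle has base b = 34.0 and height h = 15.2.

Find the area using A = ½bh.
A = ½·b·h = ½·34.0·15.2 = ½·516.8 = 258.4

Area = 258.4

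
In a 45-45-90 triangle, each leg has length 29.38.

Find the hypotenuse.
In a 45-45-90 triangle the sides are in ratio 1 : 1 : √2, so hypotenuse = leg·√2.
Hypotenuse = 29.38·√2 ≈ 29.38·1.41421 ≈ 41.5496

Hypotenuse = 29.38√2 = 41.55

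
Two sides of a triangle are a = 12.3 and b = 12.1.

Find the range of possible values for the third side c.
Triangle inequality: |a − b| < c < a + b
|a − b| = |12.3 − 12.1| = 0.2
a + b = 12.3 + 12.1 = 24.4

0.2 < c < 24.4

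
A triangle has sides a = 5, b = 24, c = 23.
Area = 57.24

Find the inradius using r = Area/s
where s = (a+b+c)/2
s = (5 + 24 + 23)/2 = 52/2 = 26
r = Area/s = 57.24/26 ≈ 2.20154

r = 2.202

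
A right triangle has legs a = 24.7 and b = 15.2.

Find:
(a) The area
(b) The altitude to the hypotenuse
(a) The legs are perpendicular, so Area = ½·a·b = ½·24.7·15.2 = ½·375.44 = 187.72
(b) Hypotenuse c = √(a² + b²) = √(610.09 + 231.04) = √841.13 ≈ 29.0022
    Area = ½·c·h_c  ⇒  h_c = 2·Area/c = 375.44/29.0022 ≈ 12.9452

Area = 187.72, h_c = 12.95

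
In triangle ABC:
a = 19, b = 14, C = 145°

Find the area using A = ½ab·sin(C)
A = ½·a·b·sin(C) = ½·19·14·sin(145°)
sin(145°) ≈ 0.573576
A ≈ ½·266·0.573576 = 133·0.573576 ≈ 76.2857

Area = 76.29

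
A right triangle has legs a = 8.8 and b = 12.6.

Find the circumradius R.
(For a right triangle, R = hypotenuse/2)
Hypotenuse c = √(a² + b²) = √(77.44 + 158.76) = √236.2 ≈ 15.3688
R = c/2 ≈ 15.3688/2 ≈ 7.6844

R = 7.684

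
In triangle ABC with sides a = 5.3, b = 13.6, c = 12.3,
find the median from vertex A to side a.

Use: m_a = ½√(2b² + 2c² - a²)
m_a = ½√(2·13.6² + 2·12.3² − 5.3²) = ½√(2·184.96 + 2·151.29 − 28.09) = ½√(369.92 + 302.58 − 28.09) = ½√644.41
√644.41 ≈ 25.3852, so m_a ≈ 12.6926

m_a = 12.69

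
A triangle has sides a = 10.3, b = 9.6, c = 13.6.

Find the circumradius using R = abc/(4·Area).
First find the area with Heron's formula.
s = (10.3 + 9.6 + 13.6)/2 = 16.75
Area = √(s(s−a)(s−b)(s−c)) = √(16.75·6.45·7.15·3.15) ≈ √2433.27 ≈ 49.3282
abc = 10.3·9.6·13.6 = 1344.768
R = abc/(4·Area) ≈ 1344.768/(4·49.3282) = 1344.768/197.313 ≈ 6.81541

R = 6.815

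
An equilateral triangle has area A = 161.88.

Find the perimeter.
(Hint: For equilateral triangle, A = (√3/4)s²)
A = (√3/4)s²  ⇒  s² = 4A/√3 = 4·161.88/√3 = 647.52/1.73205 ≈ 373.846
s ≈ √373.846 ≈ 19.3351
Perimeter = 3s ≈ 3·19.3351 ≈ 58.0053

Perimeter = 58.01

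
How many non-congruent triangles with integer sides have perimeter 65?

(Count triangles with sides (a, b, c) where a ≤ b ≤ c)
Let a ≤ b ≤ c with a + b + c = 65. The only binding inequality is a + b > c, i.e. 65 − c > c, so c < 65/2; and c ≥ 65/3 since c is the largest side.
So 22 ≤ c ≤ 32. For each c, b runs from ⌈(65 − c)/2⌉ up to c (then a = 65 − b − c satisfies 1 ≤ a ≤ b automatically), giving c − ⌈(65 − c)/2⌉ + 1 choices.
Summing over c: 1 + 3 + 4 + 6 + 7 + 9 + 10 + 12 + 13 + 15 + 16 = 96
Check (closed form: nearest integer to p²/48 for even p, (p+3)²/48 for odd p): (65+3)²/48 = 68²/48 = 4624/48 ≈ 96.33 → 96

96 triangles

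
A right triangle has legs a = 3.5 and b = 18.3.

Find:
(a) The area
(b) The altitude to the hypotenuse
(a) The legs are perpendicular, so Area = ½·a·b = ½·3.5·18.3 = ½·64.05 = 32.025
(b) Hypotenuse c = √(a² + b²) = √(12.25 + 334.89) = √347.14 ≈ 18.6317
    Area = ½·c·h_c  ⇒  h_c = 2·Area/c = 64.05/18.6317 ≈ 3.43769

Area = 32.025, h_c = 3.438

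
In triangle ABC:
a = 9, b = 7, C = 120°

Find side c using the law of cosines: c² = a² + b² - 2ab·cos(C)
c² = 9² + 7² − 2·9·7·cos(120°)
cos(120°) ≈ -0.5
c² ≈ 81 + 49 − 126·(-0.5) ≈ 130 + 63 ≈ 193
c ≈ √193 ≈ 13.8924

c = 13.89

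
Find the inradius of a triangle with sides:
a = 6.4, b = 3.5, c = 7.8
r = Area/s where s is the semi-perimeter.
s = (6.4 + 3.5 + 7.8)/2 = 17.7/2 = 8.85
Area = √(s(s−a)(s−b)(s−c)) = √(8.85·2.45·5.35·1.05) ≈ √121.801 ≈ 11.0364
r ≈ 11.0364/8.85 ≈ 1.24705

r = 1.247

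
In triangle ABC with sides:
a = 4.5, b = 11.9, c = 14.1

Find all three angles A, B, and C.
Law of cosines for each angle (a² = 20.25, b² = 141.61, c² = 198.81):
cos(A) = (b² + c² − a²)/(2bc) = (141.61 + 198.81 − 20.25)/(2·11.9·14.1) = 320.17/335.58 ≈ 0.95408  ⇒  A ≈ 17.4308°
cos(B) = (a² + c² − b²)/(2ac) = (20.25 + 198.81 − 141.61)/(2·4.5·14.1) = 77.45/126.9 ≈ 0.610323  ⇒  B ≈ 52.3871°
cos(C) = (a² + b² − c²)/(2ab) = (20.25 + 141.61 − 198.81)/(2·4.5·11.9) = -36.95/107.1 ≈ -0.345005  ⇒  C ≈ 110.182°
Check: A + B + C ≈ 180°

A = 17.43°, B = 52.39°, C = 110.2°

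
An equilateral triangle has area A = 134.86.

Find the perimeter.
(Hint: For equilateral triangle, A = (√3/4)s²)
A = (√3/4)s²  ⇒  s² = 4A/√3 = 4·134.86/√3 = 539.44/1.73205 ≈ 311.446
s ≈ √311.446 ≈ 17.6478
Perimeter = 3s ≈ 3·17.6478 ≈ 52.9435

Perimeter = 52.94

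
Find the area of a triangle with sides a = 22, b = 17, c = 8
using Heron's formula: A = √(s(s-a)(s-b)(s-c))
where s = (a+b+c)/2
s = (22 + 17 + 8)/2 = 47/2 = 23.5
s − a = 1.5, s − b = 6.5, s − c = 15.5
s(s−a)(s−b)(s−c) = 23.5·1.5·6.5·15.5 = 3551.4375
Area = √3551.4375 ≈ 59.5939

s = 23.5, Area = 59.59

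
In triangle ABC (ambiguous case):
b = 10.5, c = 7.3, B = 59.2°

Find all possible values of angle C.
b/sin(B) = c/sin(C)  ⇒  sin(C) = c·sin(B)/b = 7.3·sin(59.2°)/10.5
sin(59.2°) ≈ 0.85896
sin(C) ≈ 7.3·0.85896/10.5 ≈ 6.27041/10.5 ≈ 0.597182
Candidate 1: C₁ = arcsin(0.597182) ≈ 36.6683°  →  A = 180° − 59.2° − 36.6683° ≈ 84.1317° > 0, valid
Candidate 2: C₂ = 180° − C₁ ≈ 143.332°  →  A = 180° − 59.2° − 143.332° ≈ -22.5317° ≤ 0, not a valid triangle

C = 36.67° (one solution)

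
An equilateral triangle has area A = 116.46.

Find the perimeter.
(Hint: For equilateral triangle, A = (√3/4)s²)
A = (√3/4)s²  ⇒  s² = 4A/√3 = 4·116.46/√3 = 465.84/1.73205 ≈ 268.953
s ≈ √268.953 ≈ 16.3998
Perimeter = 3s ≈ 3·16.3998 ≈ 49.1993

Perimeter = 49.2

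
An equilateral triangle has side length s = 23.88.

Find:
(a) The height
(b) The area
(a) The height splits the triangle into two 30-60-90 halves: h = s·√3/2 = 23.88·1.73205/2 ≈ 41.3614/2 ≈ 20.6807
(b) Area = (√3/4)·s² = (√3/4)·23.88² = (√3/4)·570.2544 ≈ 0.433013·570.2544 ≈ 246.927

Height = 20.68, Area = 246.9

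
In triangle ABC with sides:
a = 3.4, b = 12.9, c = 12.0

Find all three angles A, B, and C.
Law of cosines for each angle (a² = 11.56, b² = 166.41, c² = 144):
cos(A) = (b² + c² − a²)/(2bc) = (166.41 + 144 − 11.56)/(2·12.9·12.0) = 298.85/309.6 ≈ 0.965278  ⇒  A ≈ 15.1428°
cos(B) = (a² + c² − b²)/(2ac) = (11.56 + 144 − 166.41)/(2·3.4·12.0) = -10.85/81.6 ≈ -0.132966  ⇒  B ≈ 97.641°
cos(C) = (a² + b² − c²)/(2ab) = (11.56 + 166.41 − 144)/(2·3.4·12.9) = 33.97/87.72 ≈ 0.387255  ⇒  C ≈ 67.2162°
Check: A + B + C ≈ 180°

A = 15.14°, B = 97.64°, C = 67.22°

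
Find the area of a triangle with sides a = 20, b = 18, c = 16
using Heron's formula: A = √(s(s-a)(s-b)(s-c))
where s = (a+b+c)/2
s = (20 + 18 + 16)/2 = 54/2 = 27
s − a = 7, s − b = 9, s − c = 11
s(s−a)(s−b)(s−c) = 27·7·9·11 = 18711
Area = √18711 ≈ 136.788

s = 27.0, Area = 136.8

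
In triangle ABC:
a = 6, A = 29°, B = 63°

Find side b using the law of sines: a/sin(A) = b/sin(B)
a/sin(A) = b/sin(B)  ⇒  b = a·sin(B)/sin(A) = 6·sin(63°)/sin(29°)
sin(63°) ≈ 0.891007, sin(29°) ≈ 0.48481
b ≈ 6·0.891007/0.48481 ≈ 5.34604/0.48481 ≈ 11.0271

b = 11.03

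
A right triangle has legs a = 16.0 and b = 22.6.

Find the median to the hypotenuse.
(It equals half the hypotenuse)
Hypotenuse c = √(a² + b²) = √(256 + 510.76) = √766.76 ≈ 27.6904
Median to hypotenuse = c/2 ≈ 27.6904/2 ≈ 13.8452

Median = 13.85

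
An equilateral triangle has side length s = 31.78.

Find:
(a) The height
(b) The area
(a) The height splits the triangle into two 30-60-90 halves: h = s·√3/2 = 31.78·1.73205/2 ≈ 55.0446/2 ≈ 27.5223
(b) Area = (√3/4)·s² = (√3/4)·31.78² = (√3/4)·1009.9684 ≈ 0.433013·1009.9684 ≈ 437.329

Height = 27.52, Area = 437.3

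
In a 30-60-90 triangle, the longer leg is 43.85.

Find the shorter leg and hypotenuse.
In a 30-60-90 triangle the sides are in ratio 1 : √3 : 2, so short leg = long leg/√3 and hypotenuse = 2·(short leg).
Short leg = 43.85/√3 ≈ 43.85/1.73205 ≈ 25.3168
Hypotenuse = 2·25.3168 ≈ 50.6336

Short leg = 25.32, Hypotenuse = 50.63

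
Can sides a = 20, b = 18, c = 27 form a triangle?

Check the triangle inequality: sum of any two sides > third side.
a + b vs c: 20 + 18 = 38 > 27  ✓
a + c vs b: 20 + 27 = 47 > 18  ✓
b + c vs a: 18 + 27 = 45 > 20  ✓

Yes, triangle inequality satisfied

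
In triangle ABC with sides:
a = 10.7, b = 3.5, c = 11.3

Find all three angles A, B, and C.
Law of cosines for each angle (a² = 114.49, b² = 12.25, c² = 127.69):
cos(A) = (b² + c² − a²)/(2bc) = (12.25 + 127.69 − 114.49)/(2·3.5·11.3) = 25.45/79.1 ≈ 0.321745  ⇒  A ≈ 71.2315°
cos(B) = (a² + c² − b²)/(2ac) = (114.49 + 127.69 − 12.25)/(2·10.7·11.3) = 229.93/241.82 ≈ 0.950831  ⇒  B ≈ 18.0417°
cos(C) = (a² + b² − c²)/(2ab) = (114.49 + 12.25 − 127.69)/(2·10.7·3.5) = -0.95/74.9 ≈ -0.0126836  ⇒  C ≈ 90.7267°
Check: A + B + C ≈ 180°

A = 71.23°, B = 18.04°, C = 90.73°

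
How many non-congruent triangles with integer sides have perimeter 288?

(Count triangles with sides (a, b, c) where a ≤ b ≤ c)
Let a ≤ b ≤ c with a + b + c = 288. The only binding inequality is a + b > c, i.e. 288 − c > c, so c < 288/2; and c ≥ 288/3 since c is the largest side.
So 96 ≤ c ≤ 143. For each c, b runs from ⌈(288 − c)/2⌉ up to c (then a = 288 − b − c satisfies 1 ≤ a ≤ b automatically), giving c − ⌈(288 − c)/2⌉ + 1 choices.
Summing over c: 1 + 2 + 4 + 5 + … + 70 + 71  (48 terms, c = 96, …, 143) = 1728
Check (closed form: nearest integer to p²/48 for even p, (p+3)²/48 for odd p): 288²/48 = 82944/48 ≈ 1728.00 → 1728

1728 triangles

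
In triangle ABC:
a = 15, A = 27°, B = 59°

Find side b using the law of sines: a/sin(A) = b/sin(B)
a/sin(A) = b/sin(B)  ⇒  b = a·sin(B)/sin(A) = 15·sin(59°)/sin(27°)
sin(59°) ≈ 0.857167, sin(27°) ≈ 0.45399
b ≈ 15·0.857167/0.45399 ≈ 12.8575/0.45399 ≈ 28.3211

b = 28.32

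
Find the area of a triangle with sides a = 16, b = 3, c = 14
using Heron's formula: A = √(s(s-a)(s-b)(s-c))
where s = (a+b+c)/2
s = (16 + 3 + 14)/2 = 33/2 = 16.5
s − a = 0.5, s − b = 13.5, s − c = 2.5
s(s−a)(s−b)(s−c) = 16.5·0.5·13.5·2.5 = 278.4375
Area = √278.4375 ≈ 16.6864

s = 16.5, Area = 16.69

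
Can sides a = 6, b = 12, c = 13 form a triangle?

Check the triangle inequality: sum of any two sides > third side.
a + b vs c: 6 + 12 = 18 > 13  ✓
a + c vs b: 6 + 13 = 19 > 12  ✓
b + c vs a: 12 + 13 = 25 > 6  ✓

Yes, triangle inequality satisfied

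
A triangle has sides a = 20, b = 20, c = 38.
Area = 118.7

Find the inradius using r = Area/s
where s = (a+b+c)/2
s = (20 + 20 + 38)/2 = 78/2 = 39
r = Area/s = 118.7/39 ≈ 3.04359

r = 3.044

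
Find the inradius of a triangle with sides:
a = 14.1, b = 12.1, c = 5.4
r = Area/s where s is the semi-perimeter.
s = (14.1 + 12.1 + 5.4)/2 = 31.6/2 = 15.8
Area = √(s(s−a)(s−b)(s−c)) = √(15.8·1.7·3.7·10.4) ≈ √1033.57 ≈ 32.1492
r ≈ 32.1492/15.8 ≈ 2.03476

r = 2.035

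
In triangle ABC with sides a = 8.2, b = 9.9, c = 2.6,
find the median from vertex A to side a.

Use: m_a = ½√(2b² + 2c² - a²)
m_a = ½√(2·9.9² + 2·2.6² − 8.2²) = ½√(2·98.01 + 2·6.76 − 67.24) = ½√(196.02 + 13.52 − 67.24) = ½√142.3
√142.3 ≈ 11.929, so m_a ≈ 5.96448

m_a = 5.964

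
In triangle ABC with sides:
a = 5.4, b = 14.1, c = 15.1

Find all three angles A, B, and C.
Law of cosines for each angle (a² = 29.16, b² = 198.81, c² = 228.01):
cos(A) = (b² + c² − a²)/(2bc) = (198.81 + 228.01 − 29.16)/(2·14.1·15.1) = 397.66/425.82 ≈ 0.933869  ⇒  A ≈ 20.9539°
cos(B) = (a² + c² − b²)/(2ac) = (29.16 + 228.01 − 198.81)/(2·5.4·15.1) = 58.36/163.08 ≈ 0.357861  ⇒  B ≈ 69.0311°
cos(C) = (a² + b² − c²)/(2ab) = (29.16 + 198.81 − 228.01)/(2·5.4·14.1) = -0.04/152.28 ≈ -0.000262674  ⇒  C ≈ 90.0151°
Check: A + B + C ≈ 180°

A = 20.95°, B = 69.03°, C = 90.02°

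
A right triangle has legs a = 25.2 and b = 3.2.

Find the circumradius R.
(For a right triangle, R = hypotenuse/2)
Hypotenuse c = √(a² + b²) = √(635.04 + 10.24) = √645.28 ≈ 25.4024
R = c/2 ≈ 25.4024/2 ≈ 12.7012

R = 12.7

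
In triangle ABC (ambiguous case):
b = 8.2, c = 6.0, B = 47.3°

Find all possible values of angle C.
b/sin(B) = c/sin(C)  ⇒  sin(C) = c·sin(B)/b = 6.0·sin(47.3°)/8.2
sin(47.3°) ≈ 0.734915
sin(C) ≈ 6.0·0.734915/8.2 ≈ 4.40949/8.2 ≈ 0.537742
Candidate 1: C₁ = arcsin(0.537742) ≈ 32.5301°  →  A = 180° − 47.3° − 32.5301° ≈ 100.17° > 0, valid
Candidate 2: C₂ = 180° − C₁ ≈ 147.47°  →  A = 180° − 47.3° − 147.47° ≈ -14.7699° ≤ 0, not a valid triangle

C = 32.53° (one solution)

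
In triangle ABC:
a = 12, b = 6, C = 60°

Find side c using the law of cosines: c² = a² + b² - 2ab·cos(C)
c² = 12² + 6² − 2·12·6·cos(60°)
cos(60°) ≈ 0.5
c² ≈ 144 + 36 − 144·(0.5) ≈ 180 − 72 ≈ 108
c ≈ √108 ≈ 10.3923

c = 10.39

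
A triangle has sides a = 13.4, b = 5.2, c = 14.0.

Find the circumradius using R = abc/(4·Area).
First find the area with Heron's formula.
s = (13.4 + 5.2 + 14.0)/2 = 16.3
Area = √(s(s−a)(s−b)(s−c)) = √(16.3·2.9·11.1·2.3) ≈ √1206.8 ≈ 34.7391
abc = 13.4·5.2·14.0 = 975.52
R = abc/(4·Area) ≈ 975.52/(4·34.7391) = 975.52/138.956 ≈ 7.02034

R = 7.02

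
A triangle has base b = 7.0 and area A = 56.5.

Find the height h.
A = ½·b·h  ⇒  h = 2A/b = 2·56.5/7.0 = 113/7.0 ≈ 16.1429

h = 16.14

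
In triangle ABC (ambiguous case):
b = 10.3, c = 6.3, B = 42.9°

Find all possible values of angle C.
b/sin(B) = c/sin(C)  ⇒  sin(C) = c·sin(B)/b = 6.3·sin(42.9°)/10.3
sin(42.9°) ≈ 0.680721
sin(C) ≈ 6.3·0.680721/10.3 ≈ 4.28854/10.3 ≈ 0.416363
Candidate 1: C₁ = arcsin(0.416363) ≈ 24.6052°  →  A = 180° − 42.9° − 24.6052° ≈ 112.495° > 0, valid
Candidate 2: C₂ = 180° − C₁ ≈ 155.395°  →  A = 180° − 42.9° − 155.395° ≈ -18.2948° ≤ 0, not a valid triangle

C = 24.61° (one solution)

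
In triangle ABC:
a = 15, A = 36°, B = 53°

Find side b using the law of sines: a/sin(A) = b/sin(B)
a/sin(A) = b/sin(B)  ⇒  b = a·sin(B)/sin(A) = 15·sin(53°)/sin(36°)
sin(53°) ≈ 0.798636, sin(36°) ≈ 0.587785
b ≈ 15·0.798636/0.587785 ≈ 11.9795/0.587785 ≈ 20.3808

b = 20.38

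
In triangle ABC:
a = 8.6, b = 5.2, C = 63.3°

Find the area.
Two sides and the included angle (SAS): A = ½·a·b·sin(C) = ½·8.6·5.2·sin(63.3°)
sin(63.3°) ≈ 0.893371
A ≈ ½·44.72·0.893371 = 22.36·0.893371 ≈ 19.9758

Area = 19.98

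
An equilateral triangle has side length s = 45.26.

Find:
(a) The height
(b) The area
(a) The height splits the triangle into two 30-60-90 halves: h = s·√3/2 = 45.26·1.73205/2 ≈ 78.3926/2 ≈ 39.1963
(b) Area = (√3/4)·s² = (√3/4)·45.26² = (√3/4)·2048.4676 ≈ 0.433013·2048.4676 ≈ 887.012

Height = 39.2, Area = 887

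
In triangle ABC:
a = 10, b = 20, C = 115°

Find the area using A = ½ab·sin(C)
A = ½·a·b·sin(C) = ½·10·20·sin(115°)
sin(115°) ≈ 0.906308
A ≈ ½·200·0.906308 = 100·0.906308 ≈ 90.6308

Area = 90.63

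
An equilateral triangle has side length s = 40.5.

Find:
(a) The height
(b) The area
(a) The height splits the triangle into two 30-60-90 halves: h = s·√3/2 = 40.5·1.73205/2 ≈ 70.1481/2 ≈ 35.074
(b) Area = (√3/4)·s² = (√3/4)·40.5² = (√3/4)·1640.25 ≈ 0.433013·1640.25 ≈ 710.249

Height = 35.07, Area = 710.2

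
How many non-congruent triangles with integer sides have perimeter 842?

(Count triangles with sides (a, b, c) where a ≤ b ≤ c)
Let a ≤ b ≤ c with a + b + c = 842. The only binding inequality is a + b > c, i.e. 842 − c > c, so c < 842/2; and c ≥ 842/3 since c is the largest side.
So 281 ≤ c ≤ 420. For each c, b runs from ⌈(842 − c)/2⌉ up to c (then a = 842 − b − c satisfies 1 ≤ a ≤ b automatically), giving c − ⌈(842 − c)/2⌉ + 1 choices.
Summing over c: 1 + 3 + 4 + 6 + … + 208 + 210  (140 terms, c = 281, …, 420) = 14770
Check (closed form: nearest integer to p²/48 for even p, (p+3)²/48 for odd p): 842²/48 = 708964/48 ≈ 14770.08 → 14770

14770 triangles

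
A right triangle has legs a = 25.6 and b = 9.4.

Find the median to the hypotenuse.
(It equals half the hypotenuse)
Hypotenuse c = √(a² + b²) = √(655.36 + 88.36) = √743.72 ≈ 27.2712
Median to hypotenuse = c/2 ≈ 27.2712/2 ≈ 13.6356

Median = 13.64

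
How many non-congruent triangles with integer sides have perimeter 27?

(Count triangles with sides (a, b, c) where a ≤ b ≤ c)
Let a ≤ b ≤ c with a + b + c = 27. The only binding inequality is a + b > c, i.e. 27 − c > c, so c < 27/2; and c ≥ 27/3 since c is the largest side.
So 9 ≤ c ≤ 13. For each c, b runs from ⌈(27 − c)/2⌉ up to c (then a = 27 − b − c satisfies 1 ≤ a ≤ b automatically), giving c − ⌈(27 − c)/2⌉ + 1 choices.
Summing over c: 1 + 2 + 4 + 5 + 7 = 19
Check (closed form: nearest integer to p²/48 for even p, (p+3)²/48 for odd p): (27+3)²/48 = 30²/48 = 900/48 ≈ 18.75 → 19

19 triangles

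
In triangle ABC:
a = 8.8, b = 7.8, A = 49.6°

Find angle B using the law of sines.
a/sin(A) = b/sin(B)  ⇒  sin(B) = b·sin(A)/a = 7.8·sin(49.6°)/8.8
sin(49.6°) ≈ 0.761538
sin(B) ≈ 7.8·0.761538/8.8 ≈ 5.94/8.8 ≈ 0.675
B = arcsin(0.675) ≈ 42.4541°
(Since b ≤ a we need B ≤ A, so the obtuse alternative 180° − 42.4541° ≈ 137.546° is rejected.)

B = 42.45°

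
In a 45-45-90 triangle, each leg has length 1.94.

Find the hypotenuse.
In a 45-45-90 triangle the sides are in ratio 1 : 1 : √2, so hypotenuse = leg·√2.
Hypotenuse = 1.94·√2 ≈ 1.94·1.41421 ≈ 2.74357

Hypotenuse = 1.94√2 = 2.744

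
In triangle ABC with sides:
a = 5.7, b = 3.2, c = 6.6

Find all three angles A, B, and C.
Law of cosines for each angle (a² = 32.49, b² = 10.24, c² = 43.56):
cos(A) = (b² + c² − a²)/(2bc) = (10.24 + 43.56 − 32.49)/(2·3.2·6.6) = 21.31/42.24 ≈ 0.504498  ⇒  A ≈ 59.702°
cos(B) = (a² + c² − b²)/(2ac) = (32.49 + 43.56 − 10.24)/(2·5.7·6.6) = 65.81/75.24 ≈ 0.874668  ⇒  B ≈ 28.9943°
cos(C) = (a² + b² − c²)/(2ab) = (32.49 + 10.24 − 43.56)/(2·5.7·3.2) = -0.83/36.48 ≈ -0.0227522  ⇒  C ≈ 91.3037°
Check: A + B + C ≈ 180°

A = 59.7°, B = 28.99°, C = 91.3°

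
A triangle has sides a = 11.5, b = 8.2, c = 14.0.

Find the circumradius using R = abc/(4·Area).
First find the area with Heron's formula.
s = (11.5 + 8.2 + 14.0)/2 = 16.85
Area = √(s(s−a)(s−b)(s−c)) = √(16.85·5.35·8.65·2.85) ≈ √2222.36 ≈ 47.1419
abc = 11.5·8.2·14.0 = 1320.2
R = abc/(4·Area) ≈ 1320.2/(4·47.1419) = 1320.2/188.568 ≈ 7.0012

R = 7.001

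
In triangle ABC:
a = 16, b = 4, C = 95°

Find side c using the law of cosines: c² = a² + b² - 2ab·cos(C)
c² = 16² + 4² − 2·16·4·cos(95°)
cos(95°) ≈ -0.0871557
c² ≈ 256 + 16 − 128·(-0.0871557) ≈ 272 + 11.1559 ≈ 283.156
c ≈ √283.156 ≈ 16.8272

c = 16.83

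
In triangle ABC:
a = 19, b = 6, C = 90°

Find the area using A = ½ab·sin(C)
A = ½·a·b·sin(C) = ½·19·6·sin(90°)
sin(90°) ≈ 1
A ≈ ½·114·1 = 57·1 ≈ 57

Area = 57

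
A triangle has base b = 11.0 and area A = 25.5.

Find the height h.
A = ½·b·h  ⇒  h = 2A/b = 2·25.5/11.0 = 51/11.0 ≈ 4.63636

h = 4.636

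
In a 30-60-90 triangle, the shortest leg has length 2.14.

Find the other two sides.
In a 30-60-90 triangle the sides are in ratio 1 : √3 : 2 (short leg : long leg : hypotenuse).
Long leg = 2.14·√3 ≈ 2.14·1.73205 ≈ 3.70659
Hypotenuse = 2·2.14 = 4.28

Long leg = 2.14√3 = 3.707, Hypotenuse = 4.28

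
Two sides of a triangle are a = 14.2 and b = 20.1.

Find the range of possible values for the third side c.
Triangle inequality: |a − b| < c < a + b
|a − b| = |14.2 − 20.1| = 5.9
a + b = 14.2 + 20.1 = 34.3

5.9 < c < 34.3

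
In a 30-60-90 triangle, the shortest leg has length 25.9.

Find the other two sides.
In a 30-60-90 triangle the sides are in ratio 1 : √3 : 2 (short leg : long leg : hypotenuse).
Long leg = 25.9·√3 ≈ 25.9·1.73205 ≈ 44.8601
Hypotenuse = 2·25.9 = 51.8

Long leg = 25.9√3 = 44.86, Hypotenuse = 51.8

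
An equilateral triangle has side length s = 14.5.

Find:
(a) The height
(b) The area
(a) The height splits the triangle into two 30-60-90 halves: h = s·√3/2 = 14.5·1.73205/2 ≈ 25.1147/2 ≈ 12.5574
(b) Area = (√3/4)·s² = (√3/4)·14.5² = (√3/4)·210.25 ≈ 0.433013·210.25 ≈ 91.0409

Height = 12.56, Area = 91.04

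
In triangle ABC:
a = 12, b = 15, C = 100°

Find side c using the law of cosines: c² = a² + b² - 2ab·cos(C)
c² = 12² + 15² − 2·12·15·cos(100°)
cos(100°) ≈ -0.173648
c² ≈ 144 + 225 − 360·(-0.173648) ≈ 369 + 62.5133 ≈ 431.513
c ≈ √431.513 ≈ 20.7729

c = 20.77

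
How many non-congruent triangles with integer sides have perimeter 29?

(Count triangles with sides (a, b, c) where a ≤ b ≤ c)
Let a ≤ b ≤ c with a + b + c = 29. The only binding inequality is a + b > c, i.e. 29 − c > c, so c < 29/2; and c ≥ 29/3 since c is the largest side.
So 10 ≤ c ≤ 14. For each c, b runs from ⌈(29 − c)/2⌉ up to c (then a = 29 − b − c satisfies 1 ≤ a ≤ b automatically), giving c − ⌈(29 − c)/2⌉ + 1 choices.
Summing over c: 1 + 3 + 4 + 6 + 7 = 21
Check (closed form: nearest integer to p²/48 for even p, (p+3)²/48 for odd p): (29+3)²/48 = 32²/48 = 1024/48 ≈ 21.33 → 21

21 triangles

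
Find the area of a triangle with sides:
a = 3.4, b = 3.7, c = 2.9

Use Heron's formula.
s = (3.4 + 3.7 + 2.9)/2 = 10/2 = 5
s − a = 1.6, s − b = 1.3, s − c = 2.1
s(s−a)(s−b)(s−c) = 5·1.6·1.3·2.1 ≈ 21.84
Area = √21.84 ≈ 4.67333

Area = 4.673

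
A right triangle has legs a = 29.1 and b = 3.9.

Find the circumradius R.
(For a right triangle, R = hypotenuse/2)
Hypotenuse c = √(a² + b²) = √(846.81 + 15.21) = √862.02 ≈ 29.3602
R = c/2 ≈ 29.3602/2 ≈ 14.6801

R = 14.68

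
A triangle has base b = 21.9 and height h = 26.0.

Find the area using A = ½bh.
A = ½·b·h = ½·21.9·26.0 = ½·569.4 = 284.7

Area = 284.7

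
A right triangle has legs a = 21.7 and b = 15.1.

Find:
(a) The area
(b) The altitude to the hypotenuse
(a) The legs are perpendicular, so Area = ½·a·b = ½·21.7·15.1 = ½·327.67 = 163.835
(b) Hypotenuse c = √(a² + b²) = √(470.89 + 228.01) = √698.9 ≈ 26.4367
    Area = ½·c·h_c  ⇒  h_c = 2·Area/c = 327.67/26.4367 ≈ 12.3945

Area = 163.835, h_c = 12.39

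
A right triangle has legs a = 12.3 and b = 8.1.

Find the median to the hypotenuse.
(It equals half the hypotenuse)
Hypotenuse c = √(a² + b²) = √(151.29 + 65.61) = √216.9 ≈ 14.7275
Median to hypotenuse = c/2 ≈ 14.7275/2 ≈ 7.36376

Median = 7.364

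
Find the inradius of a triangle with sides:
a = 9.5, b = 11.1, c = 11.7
r = Area/s where s is the semi-perimeter.
s = (9.5 + 11.1 + 11.7)/2 = 32.3/2 = 16.15
Area = √(s(s−a)(s−b)(s−c)) = √(16.15·6.65·5.05·4.45) ≈ √2413.49 ≈ 49.1273
r ≈ 49.1273/16.15 ≈ 3.04194

r = 3.042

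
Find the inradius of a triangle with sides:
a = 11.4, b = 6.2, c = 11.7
r = Area/s where s is the semi-perimeter.
s = (11.4 + 6.2 + 11.7)/2 = 29.3/2 = 14.65
Area = √(s(s−a)(s−b)(s−c)) = √(14.65·3.25·8.45·2.95) ≈ √1186.86 ≈ 34.4508
r ≈ 34.4508/14.65 ≈ 2.35159

r = 2.352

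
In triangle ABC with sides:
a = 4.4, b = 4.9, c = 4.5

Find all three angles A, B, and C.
Law of cosines for each angle (a² = 19.36, b² = 24.01, c² = 20.25):
cos(A) = (b² + c² − a²)/(2bc) = (24.01 + 20.25 − 19.36)/(2·4.9·4.5) = 24.9/44.1 ≈ 0.564626  ⇒  A ≈ 55.6237°
cos(B) = (a² + c² − b²)/(2ac) = (19.36 + 20.25 − 24.01)/(2·4.4·4.5) = 15.6/39.6 ≈ 0.393939  ⇒  B ≈ 66.8002°
cos(C) = (a² + b² − c²)/(2ab) = (19.36 + 24.01 − 20.25)/(2·4.4·4.9) = 23.12/43.12 ≈ 0.536178  ⇒  C ≈ 57.5762°
Check: A + B + C ≈ 180°

A = 55.62°, B = 66.8°, C = 57.58°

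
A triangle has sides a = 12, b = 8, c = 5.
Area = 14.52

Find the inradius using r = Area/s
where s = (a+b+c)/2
s = (12 + 8 + 5)/2 = 25/2 = 12.5
r = Area/s = 14.52/12.5 ≈ 1.1616

r = 1.162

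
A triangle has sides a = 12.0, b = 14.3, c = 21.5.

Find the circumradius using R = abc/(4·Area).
First find the area with Heron's formula.
s = (12.0 + 14.3 + 21.5)/2 = 23.9
Area = √(s(s−a)(s−b)(s−c)) = √(23.9·11.9·9.6·2.4) ≈ √6552.81 ≈ 80.9494
abc = 12.0·14.3·21.5 = 3689.4
R = abc/(4·Area) ≈ 3689.4/(4·80.9494) = 3689.4/323.798 ≈ 11.3942

R = 11.39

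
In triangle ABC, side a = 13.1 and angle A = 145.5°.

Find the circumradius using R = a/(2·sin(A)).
R = a/(2·sin(A)) = 13.1/(2·sin(145.5°))
sin(145.5°) ≈ 0.566406
R ≈ 13.1/(2·0.566406) = 13.1/1.13281 ≈ 11.5641

R = 11.56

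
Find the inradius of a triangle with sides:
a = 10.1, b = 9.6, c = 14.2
r = Area/s where s is the semi-perimeter.
s = (10.1 + 9.6 + 14.2)/2 = 33.9/2 = 16.95
Area = √(s(s−a)(s−b)(s−c)) = √(16.95·6.85·7.35·2.75) ≈ √2346.82 ≈ 48.444
r ≈ 48.444/16.95 ≈ 2.85805

r = 2.858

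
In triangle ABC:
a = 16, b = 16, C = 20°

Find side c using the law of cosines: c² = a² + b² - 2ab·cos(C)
c² = 16² + 16² − 2·16·16·cos(20°)
cos(20°) ≈ 0.939693
c² ≈ 256 + 256 − 512·(0.939693) ≈ 512 − 481.123 ≈ 30.8774
c ≈ √30.8774 ≈ 5.55674

c = 5.557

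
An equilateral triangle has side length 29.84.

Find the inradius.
r = Area/s with s the semi-perimeter.
Area = (√3/4)·29.84² = (√3/4)·890.4256 ≈ 0.433013·890.4256 ≈ 385.566
s = 3·29.84/2 = 44.76
r ≈ 385.566/44.76 ≈ 8.61407
(Equivalently r = side/(2√3) = 29.84/3.4641 ≈ 8.61407.)

r = 8.614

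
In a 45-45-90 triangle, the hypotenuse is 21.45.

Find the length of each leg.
In a 45-45-90 triangle hypotenuse = leg·√2, so leg = hypotenuse/√2.
Leg = 21.45/√2 ≈ 21.45/1.41421 ≈ 15.1674

Each leg = 15.17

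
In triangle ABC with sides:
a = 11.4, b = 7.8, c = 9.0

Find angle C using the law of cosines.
c² = a² + b² − 2ab·cos(C)  ⇒  cos(C) = (a² + b² − c²)/(2ab)
cos(C) = (11.4² + 7.8² − 9.0²)/(2·11.4·7.8) = (129.96 + 60.84 − 81)/177.84 = 109.8/177.84 ≈ 0.617409
C = arccos(0.617409) ≈ 51.8728°

C = 51.87°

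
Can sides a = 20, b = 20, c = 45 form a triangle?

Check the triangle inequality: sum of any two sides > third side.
a + b vs c: 20 + 20 = 40 ≤ 45  ✗
a + c vs b: 20 + 45 = 65 > 20  ✓
b + c vs a: 20 + 45 = 65 > 20  ✓

No: 20 + 20 = 40 is not > 45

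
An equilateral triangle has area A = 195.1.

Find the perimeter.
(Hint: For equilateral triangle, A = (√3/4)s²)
A = (√3/4)s²  ⇒  s² = 4A/√3 = 4·195.1/√3 = 780.4/1.73205 ≈ 450.564
s ≈ √450.564 ≈ 21.2265
Perimeter = 3s ≈ 3·21.2265 ≈ 63.6795

Perimeter = 63.68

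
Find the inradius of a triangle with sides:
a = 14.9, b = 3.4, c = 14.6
r = Area/s where s is the semi-perimeter.
s = (14.9 + 3.4 + 14.6)/2 = 32.9/2 = 16.45
Area = √(s(s−a)(s−b)(s−c)) = √(16.45·1.55·13.05·1.85) ≈ √615.573 ≈ 24.8108
r ≈ 24.8108/16.45 ≈ 1.50825

r = 1.508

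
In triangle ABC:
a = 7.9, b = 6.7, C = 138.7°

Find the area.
Two sides and the included angle (SAS): A = ½·a·b·sin(C) = ½·7.9·6.7·sin(138.7°)
sin(138.7°) ≈ 0.660002
A ≈ ½·52.93·0.660002 = 26.465·0.660002 ≈ 17.4669

Area = 17.47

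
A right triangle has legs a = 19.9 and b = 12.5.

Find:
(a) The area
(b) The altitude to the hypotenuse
(a) The legs are perpendicular, so Area = ½·a·b = ½·19.9·12.5 = ½·248.75 = 124.375
(b) Hypotenuse c = √(a² + b²) = √(396.01 + 156.25) = √552.26 ≈ 23.5002
    Area = ½·c·h_c  ⇒  h_c = 2·Area/c = 248.75/23.5002 ≈ 10.585

Area = 124.375, h_c = 10.59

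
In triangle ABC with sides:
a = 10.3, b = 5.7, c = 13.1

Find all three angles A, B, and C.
Law of cosines for each angle (a² = 106.09, b² = 32.49, c² = 171.61):
cos(A) = (b² + c² − a²)/(2bc) = (32.49 + 171.61 − 106.09)/(2·5.7·13.1) = 98.01/149.34 ≈ 0.656288  ⇒  A ≈ 48.9826°
cos(B) = (a² + c² − b²)/(2ac) = (106.09 + 171.61 − 32.49)/(2·10.3·13.1) = 245.21/269.86 ≈ 0.908656  ⇒  B ≈ 24.6797°
cos(C) = (a² + b² − c²)/(2ab) = (106.09 + 32.49 − 171.61)/(2·10.3·5.7) = -33.03/117.42 ≈ -0.281298  ⇒  C ≈ 106.338°
Check: A + B + C ≈ 180°

A = 48.98°, B = 24.68°, C = 106.3°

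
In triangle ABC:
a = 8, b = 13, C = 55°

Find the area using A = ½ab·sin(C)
A = ½·a·b·sin(C) = ½·8·13·sin(55°)
sin(55°) ≈ 0.819152
A ≈ ½·104·0.819152 = 52·0.819152 ≈ 42.5959

Area = 42.6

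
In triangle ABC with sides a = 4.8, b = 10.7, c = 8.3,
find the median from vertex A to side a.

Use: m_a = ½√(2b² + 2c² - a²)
m_a = ½√(2·10.7² + 2·8.3² − 4.8²) = ½√(2·114.49 + 2·68.89 − 23.04) = ½√(228.98 + 137.78 − 23.04) = ½√343.72
√343.72 ≈ 18.5397, so m_a ≈ 9.26984

m_a = 9.27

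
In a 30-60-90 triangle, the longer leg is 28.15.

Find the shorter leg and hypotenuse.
In a 30-60-90 triangle the sides are in ratio 1 : √3 : 2, so short leg = long leg/√3 and hypotenuse = 2·(short leg).
Short leg = 28.15/√3 ≈ 28.15/1.73205 ≈ 16.2524
Hypotenuse = 2·16.2524 ≈ 32.5048

Short leg = 16.25, Hypotenuse = 32.5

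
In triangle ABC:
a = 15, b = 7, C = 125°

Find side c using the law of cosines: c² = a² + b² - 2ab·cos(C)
c² = 15² + 7² − 2·15·7·cos(125°)
cos(125°) ≈ -0.573576
c² ≈ 225 + 49 − 210·(-0.573576) ≈ 274 + 120.451 ≈ 394.451
c ≈ √394.451 ≈ 19.8608

c = 19.86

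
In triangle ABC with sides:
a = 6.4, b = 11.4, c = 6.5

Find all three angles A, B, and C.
Law of cosines for each angle (a² = 40.96, b² = 129.96, c² = 42.25):
cos(A) = (b² + c² − a²)/(2bc) = (129.96 + 42.25 − 40.96)/(2·11.4·6.5) = 131.25/148.2 ≈ 0.885628  ⇒  A ≈ 27.6712°
cos(B) = (a² + c² − b²)/(2ac) = (40.96 + 42.25 − 129.96)/(2·6.4·6.5) = -46.75/83.2 ≈ -0.561899  ⇒  B ≈ 124.187°
cos(C) = (a² + b² − c²)/(2ab) = (40.96 + 129.96 − 42.25)/(2·6.4·11.4) = 128.67/145.92 ≈ 0.881785  ⇒  C ≈ 28.1416°
Check: A + B + C ≈ 180°

A = 27.67°, B = 124.2°, C = 28.14°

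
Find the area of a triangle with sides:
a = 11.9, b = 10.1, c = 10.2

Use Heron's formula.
s = (11.9 + 10.1 + 10.2)/2 = 32.2/2 = 16.1
s − a = 4.2, s − b = 6, s − c = 5.9
s(s−a)(s−b)(s−c) = 16.1·4.2·6·5.9 ≈ 2393.75
Area = √2393.75 ≈ 48.9259

Area = 48.93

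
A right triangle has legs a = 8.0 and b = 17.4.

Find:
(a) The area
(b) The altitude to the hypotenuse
(a) The legs are perpendicular, so Area = ½·a·b = ½·8.0·17.4 = ½·139.2 = 69.6
(b) Hypotenuse c = √(a² + b²) = √(64 + 302.76) = √366.76 ≈ 19.151
    Area = ½·c·h_c  ⇒  h_c = 2·Area/c = 139.2/19.151 ≈ 7.26856

Area = 69.6, h_c = 7.269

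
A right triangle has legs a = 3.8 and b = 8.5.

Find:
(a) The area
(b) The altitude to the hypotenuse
(a) The legs are perpendicular, so Area = ½·a·b = ½·3.8·8.5 = ½·32.3 = 16.15
(b) Hypotenuse c = √(a² + b²) = √(14.44 + 72.25) = √86.69 ≈ 9.31075
    Area = ½·c·h_c  ⇒  h_c = 2·Area/c = 32.3/9.31075 ≈ 3.46911

Area = 16.15, h_c = 3.469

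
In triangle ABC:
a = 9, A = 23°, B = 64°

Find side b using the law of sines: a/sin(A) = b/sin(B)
a/sin(A) = b/sin(B)  ⇒  b = a·sin(B)/sin(A) = 9·sin(64°)/sin(23°)
sin(64°) ≈ 0.898794, sin(23°) ≈ 0.390731
b ≈ 9·0.898794/0.390731 ≈ 8.08915/0.390731 ≈ 20.7026

b = 20.7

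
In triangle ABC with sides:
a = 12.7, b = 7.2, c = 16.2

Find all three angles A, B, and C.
Law of cosines for each angle (a² = 161.29, b² = 51.84, c² = 262.44):
cos(A) = (b² + c² − a²)/(2bc) = (51.84 + 262.44 − 161.29)/(2·7.2·16.2) = 152.99/233.28 ≈ 0.655821  ⇒  A ≈ 49.018°
cos(B) = (a² + c² − b²)/(2ac) = (161.29 + 262.44 − 51.84)/(2·12.7·16.2) = 371.89/411.48 ≈ 0.903786  ⇒  B ≈ 25.3397°
cos(C) = (a² + b² − c²)/(2ab) = (161.29 + 51.84 − 262.44)/(2·12.7·7.2) = -49.31/182.88 ≈ -0.26963  ⇒  C ≈ 105.642°
Check: A + B + C ≈ 180°

A = 49.02°, B = 25.34°, C = 105.6°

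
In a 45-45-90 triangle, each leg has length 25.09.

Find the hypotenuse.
In a 45-45-90 triangle the sides are in ratio 1 : 1 : √2, so hypotenuse = leg·√2.
Hypotenuse = 25.09·√2 ≈ 25.09·1.41421 ≈ 35.4826

Hypotenuse = 25.09√2 = 35.48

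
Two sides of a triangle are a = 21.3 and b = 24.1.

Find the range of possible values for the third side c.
Triangle inequality: |a − b| < c < a + b
|a − b| = |21.3 − 24.1| = 2.8
a + b = 21.3 + 24.1 = 45.4

2.8 < c < 45.4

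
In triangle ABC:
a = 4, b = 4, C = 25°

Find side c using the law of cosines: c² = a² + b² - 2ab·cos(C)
c² = 4² + 4² − 2·4·4·cos(25°)
cos(25°) ≈ 0.906308
c² ≈ 16 + 16 − 32·(0.906308) ≈ 32 − 29.0018 ≈ 2.99815
c ≈ √2.99815 ≈ 1.73152

c = 1.732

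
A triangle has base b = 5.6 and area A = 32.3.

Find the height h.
A = ½·b·h  ⇒  h = 2A/b = 2·32.3/5.6 = 64.6/5.6 ≈ 11.5357

h = 11.54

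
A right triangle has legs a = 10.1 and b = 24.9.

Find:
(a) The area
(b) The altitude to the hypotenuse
(a) The legs are perpendicular, so Area = ½·a·b = ½·10.1·24.9 = ½·251.49 = 125.745
(b) Hypotenuse c = √(a² + b²) = √(102.01 + 620.01) = √722.02 ≈ 26.8704
    Area = ½·c·h_c  ⇒  h_c = 2·Area/c = 251.49/26.8704 ≈ 9.35936

Area = 125.745, h_c = 9.359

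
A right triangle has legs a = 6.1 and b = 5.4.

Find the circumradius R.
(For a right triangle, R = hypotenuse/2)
Hypotenuse c = √(a² + b²) = √(37.21 + 29.16) = √66.37 ≈ 8.14678
R = c/2 ≈ 8.14678/2 ≈ 4.07339

R = 4.073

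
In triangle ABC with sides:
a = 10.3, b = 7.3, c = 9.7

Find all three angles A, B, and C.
Law of cosines for each angle (a² = 106.09, b² = 53.29, c² = 94.09):
cos(A) = (b² + c² − a²)/(2bc) = (53.29 + 94.09 − 106.09)/(2·7.3·9.7) = 41.29/141.62 ≈ 0.291555  ⇒  A ≈ 73.0489°
cos(B) = (a² + c² − b²)/(2ac) = (106.09 + 94.09 − 53.29)/(2·10.3·9.7) = 146.89/199.82 ≈ 0.735112  ⇒  B ≈ 42.6834°
cos(C) = (a² + b² − c²)/(2ab) = (106.09 + 53.29 − 94.09)/(2·10.3·7.3) = 65.29/150.38 ≈ 0.434167  ⇒  C ≈ 64.2677°
Check: A + B + C ≈ 180°

A = 73.05°, B = 42.68°, C = 64.27°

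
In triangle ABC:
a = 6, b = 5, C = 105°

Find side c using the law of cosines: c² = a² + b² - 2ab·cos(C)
c² = 6² + 5² − 2·6·5·cos(105°)
cos(105°) ≈ -0.258819
c² ≈ 36 + 25 − 60·(-0.258819) ≈ 61 + 15.5291 ≈ 76.5291
c ≈ √76.5291 ≈ 8.74809

c = 8.748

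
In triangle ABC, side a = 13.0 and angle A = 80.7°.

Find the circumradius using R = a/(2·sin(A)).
R = a/(2·sin(A)) = 13.0/(2·sin(80.7°))
sin(80.7°) ≈ 0.986856
R ≈ 13.0/(2·0.986856) = 13.0/1.97371 ≈ 6.58658

R = 6.587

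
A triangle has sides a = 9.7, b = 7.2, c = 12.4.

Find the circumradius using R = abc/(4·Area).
First find the area with Heron's formula.
s = (9.7 + 7.2 + 12.4)/2 = 14.65
Area = √(s(s−a)(s−b)(s−c)) = √(14.65·4.95·7.45·2.25) ≈ √1215.57 ≈ 34.8651
abc = 9.7·7.2·12.4 = 866.016
R = abc/(4·Area) ≈ 866.016/(4·34.8651) = 866.016/139.46 ≈ 6.20976

R = 6.21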